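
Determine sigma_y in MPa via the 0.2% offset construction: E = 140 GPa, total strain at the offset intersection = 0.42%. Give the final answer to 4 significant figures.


Offset strain = 0.002
Elastic strain at yield = total_strain - offset = 4.2e-03 - 0.002 = 2.2e-03
sigma_y = E * elastic_strain = 140000 * 2.2e-03
sigma_y = 308 MPa


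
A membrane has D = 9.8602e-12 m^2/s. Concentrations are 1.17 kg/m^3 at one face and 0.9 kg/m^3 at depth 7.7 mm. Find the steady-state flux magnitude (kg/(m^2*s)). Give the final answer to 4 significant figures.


J = -D * (dC/dx) = D * (C1 - C2) / dx
J = 9.8602e-12 * (1.17 - 0.9) / 7.7e-03
J = 3.457e-10 kg/(m^2*s)


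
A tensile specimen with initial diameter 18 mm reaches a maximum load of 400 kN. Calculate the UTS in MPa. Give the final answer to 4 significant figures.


A0 = pi*(d/2)^2 = pi*(18/2)^2 = 254.469 mm^2
UTS = F_max / A0 = 400*1000 / 254.469
UTS = 1572 MPa


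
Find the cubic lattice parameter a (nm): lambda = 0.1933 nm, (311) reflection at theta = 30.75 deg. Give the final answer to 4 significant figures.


d = lambda / (2*sin(theta))
d = 0.1933 / (2*sin(30.75 deg))
d = 0.189031 nm
a = d * sqrt(h^2+k^2+l^2) = 0.189031 * sqrt(11)
a = 0.6269 nm


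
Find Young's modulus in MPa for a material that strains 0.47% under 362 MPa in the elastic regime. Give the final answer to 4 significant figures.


E = sigma / epsilon
epsilon = 0.47% = 4.7e-03
E = 362 / 4.7e-03
E = 77020 MPa


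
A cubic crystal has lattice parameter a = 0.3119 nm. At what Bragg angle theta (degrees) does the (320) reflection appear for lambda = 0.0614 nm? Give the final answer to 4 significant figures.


d = a / sqrt(h^2+k^2+l^2)
d = 0.3119 / sqrt(13) = 0.0865055 nm
lambda = 2*d*sin(theta)  =>  sin(theta) = lambda / (2*d)
sin(theta) = 0.0614 / (2 * 0.0865055) = 0.354891
theta = 20.79 deg


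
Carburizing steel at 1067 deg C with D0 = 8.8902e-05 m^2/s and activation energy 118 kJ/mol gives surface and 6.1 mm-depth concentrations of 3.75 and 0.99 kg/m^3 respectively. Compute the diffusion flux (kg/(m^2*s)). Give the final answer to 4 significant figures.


Step 1: D = D0 * exp(-Qd/(R*T))
T = 1067 + 273.15 = 1340.15 K
D = 8.8902e-05 * exp(-118e3 / (8.314 * 1340.15)) = 2.23611e-09 m^2/s
Step 2: J = D * (C1 - C2) / dx
J = 2.23611e-09 * (3.75 - 0.99) / 6.1e-03
J = 1.012e-06 kg/(m^2*s)


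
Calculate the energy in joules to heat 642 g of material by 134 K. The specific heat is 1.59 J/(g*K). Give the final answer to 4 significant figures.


Q = m * cp * dT
Q = 642 * 1.59 * 134
Q = 136800 J


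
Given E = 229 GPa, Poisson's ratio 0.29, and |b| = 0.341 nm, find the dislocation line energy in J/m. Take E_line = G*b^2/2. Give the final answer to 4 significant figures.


Step 1: G = E / (2*(1+nu))
G = 229 / (2*(1+0.29)) = 88.7597 GPa = 8.87597e+10 Pa
Step 2: E_line = G*b^2/2
b = 0.341 nm = 3.41e-10 m
E_line = 0.5 * 8.87597e+10 * (3.41e-10)^2 = 5.161e-09 J/m


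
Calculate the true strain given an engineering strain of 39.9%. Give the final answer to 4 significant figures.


epsilon_true = ln(1 + epsilon_eng)
epsilon_true = ln(1 + 0.399)
epsilon_true = 0.3358


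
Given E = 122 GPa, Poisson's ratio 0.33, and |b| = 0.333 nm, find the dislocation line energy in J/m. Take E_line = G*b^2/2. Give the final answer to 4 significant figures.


Step 1: G = E / (2*(1+nu))
G = 122 / (2*(1+0.33)) = 45.8647 GPa = 4.58647e+10 Pa
Step 2: E_line = G*b^2/2
b = 0.333 nm = 3.33e-10 m
E_line = 0.5 * 4.58647e+10 * (3.33e-10)^2 = 2.543e-09 J/m


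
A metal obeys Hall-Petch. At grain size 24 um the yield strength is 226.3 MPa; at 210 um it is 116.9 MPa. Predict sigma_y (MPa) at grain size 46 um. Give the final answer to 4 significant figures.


sigma_y = sigma0 + k / sqrt(d)
1/sqrt(d1) = 1/sqrt(2.4e-05) = 204.124;  1/sqrt(d2) = 69.0066
k = (sigma1 - sigma2) / (1/sqrt(d1) - 1/sqrt(d2)) = (226.3 - 116.9) / (204.124 - 69.0066) = 0.809665 MPa*m^0.5
sigma0 = sigma1 - k/sqrt(d1) = 226.3 - 0.809665*204.124 = 61.0278 MPa
sigma_y(d3) = 61.0278 + 0.809665 / sqrt(4.6e-05) = 180.4 MPa


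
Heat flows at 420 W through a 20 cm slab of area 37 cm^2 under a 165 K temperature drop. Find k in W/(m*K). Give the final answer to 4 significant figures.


k = Q*L / (A*dT)
L = 0.2 m, A = 3.7e-03 m^2
k = 420 * 0.2 / (3.7e-03 * 165)
k = 137.6 W/(m*K)


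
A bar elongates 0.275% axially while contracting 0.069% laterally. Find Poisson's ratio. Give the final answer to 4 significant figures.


nu = -epsilon_lat / epsilon_axial
Lateral strain is contraction (negative), so using magnitudes:
nu = 0.069 / 0.275
nu = 0.2509


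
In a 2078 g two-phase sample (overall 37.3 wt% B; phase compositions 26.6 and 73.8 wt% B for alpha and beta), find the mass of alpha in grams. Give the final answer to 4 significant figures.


f_alpha = (C_beta - C0) / (C_beta - C_alpha)
f_alpha = (73.8 - 37.3) / (73.8 - 26.6) = 0.773305
m_alpha = f_alpha * m_total = 0.773305 * 2078 = 1607 g


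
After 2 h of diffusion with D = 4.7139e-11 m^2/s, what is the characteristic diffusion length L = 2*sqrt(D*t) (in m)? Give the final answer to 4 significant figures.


t = 2 hr = 7200 s
Diffusion length = 2*sqrt(D*t)
= 2*sqrt(4.7139e-11 * 7200)
= 1.165e-03 m


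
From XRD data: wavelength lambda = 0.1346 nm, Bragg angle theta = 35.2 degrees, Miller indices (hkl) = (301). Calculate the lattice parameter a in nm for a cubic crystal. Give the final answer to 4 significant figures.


d = lambda / (2*sin(theta))
d = 0.1346 / (2*sin(35.2 deg))
d = 0.116753 nm
a = d * sqrt(h^2+k^2+l^2) = 0.116753 * sqrt(10)
a = 0.3692 nm


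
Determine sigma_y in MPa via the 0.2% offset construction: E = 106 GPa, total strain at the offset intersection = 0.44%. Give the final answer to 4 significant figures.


Offset strain = 0.002
Elastic strain at yield = total_strain - offset = 4.4e-03 - 0.002 = 2.4e-03
sigma_y = E * elastic_strain = 106000 * 2.4e-03
sigma_y = 254.4 MPa


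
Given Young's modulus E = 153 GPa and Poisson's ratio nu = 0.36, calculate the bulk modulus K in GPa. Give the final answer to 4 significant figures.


K = E / (3*(1-2*nu))
K = 153 / (3*(1-2*0.36))
K = 182.1 GPa


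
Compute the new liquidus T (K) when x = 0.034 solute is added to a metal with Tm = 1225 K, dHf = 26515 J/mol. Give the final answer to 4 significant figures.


dT = R*Tm^2*x / dHf
dT = 8.314 * 1225^2 * 0.034 / 26515
dT = 15.9981 K
T_new = 1225 - 15.9981 = 1209 K


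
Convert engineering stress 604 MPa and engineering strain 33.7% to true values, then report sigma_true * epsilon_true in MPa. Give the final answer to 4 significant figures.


sigma_true = sigma_eng * (1 + epsilon_eng)
sigma_true = 604 * (1 + 0.337) = 807.548 MPa
epsilon_true = ln(1 + epsilon_eng)
epsilon_true = ln(1 + 0.337) = 0.290428
sigma_true * epsilon_true = 807.548 * 0.290428 = 234.5 MPa


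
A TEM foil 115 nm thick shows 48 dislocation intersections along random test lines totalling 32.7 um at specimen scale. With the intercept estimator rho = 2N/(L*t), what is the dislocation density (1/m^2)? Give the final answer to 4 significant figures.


rho = 2N / (L * t)
L = 32.7 um = 3.27e-05 m, t = 115 nm = 1.15e-07 m
rho = 2 * 48 / (3.27e-05 * 1.15e-07)
rho = 2.553e+13 1/m^2


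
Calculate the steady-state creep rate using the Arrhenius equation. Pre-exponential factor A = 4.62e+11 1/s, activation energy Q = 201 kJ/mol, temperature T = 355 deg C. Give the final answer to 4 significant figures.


rate = A * exp(-Q / (R*T))
T = 355 + 273.15 = 628.15 K
rate = 4.62e+11 * exp(-201e3 / (8.314 * 628.15))
rate = 8.905e-06 1/s


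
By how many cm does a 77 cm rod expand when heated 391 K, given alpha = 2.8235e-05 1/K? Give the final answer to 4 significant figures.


dL = L0 * alpha * dT
dL = 77 * 2.8235e-05 * 391
dL = 0.8501 cm


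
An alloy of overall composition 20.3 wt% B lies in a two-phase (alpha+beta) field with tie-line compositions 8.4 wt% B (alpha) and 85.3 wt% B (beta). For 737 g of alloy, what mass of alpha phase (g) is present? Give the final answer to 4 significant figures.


f_alpha = (C_beta - C0) / (C_beta - C_alpha)
f_alpha = (85.3 - 20.3) / (85.3 - 8.4) = 0.845254
m_alpha = f_alpha * m_total = 0.845254 * 737 = 623 g


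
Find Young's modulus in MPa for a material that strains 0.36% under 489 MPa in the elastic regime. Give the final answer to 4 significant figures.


E = sigma / epsilon
epsilon = 0.36% = 3.6e-03
E = 489 / 3.6e-03
E = 135800 MPa


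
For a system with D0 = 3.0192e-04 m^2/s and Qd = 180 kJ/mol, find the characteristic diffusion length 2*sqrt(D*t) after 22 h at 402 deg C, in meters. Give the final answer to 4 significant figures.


Step 1: D = D0 * exp(-Qd/(R*T))
T = 675.15 K
D = 3.0192e-04 * exp(-180e3 / (8.314 * 675.15)) = 3.57475e-18 m^2/s
Step 2: L = 2*sqrt(D*t)
t = 22 h = 79200 s
L = 2*sqrt(3.57475e-18 * 79200) = 1.064e-06 m


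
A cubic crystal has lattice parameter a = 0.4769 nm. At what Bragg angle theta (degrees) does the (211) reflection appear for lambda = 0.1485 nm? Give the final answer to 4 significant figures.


d = a / sqrt(h^2+k^2+l^2)
d = 0.4769 / sqrt(6) = 0.194694 nm
lambda = 2*d*sin(theta)  =>  sin(theta) = lambda / (2*d)
sin(theta) = 0.1485 / (2 * 0.194694) = 0.381368
theta = 22.42 deg


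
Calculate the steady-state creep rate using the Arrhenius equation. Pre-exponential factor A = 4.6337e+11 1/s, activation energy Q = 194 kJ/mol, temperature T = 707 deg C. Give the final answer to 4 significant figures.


rate = A * exp(-Q / (R*T))
T = 707 + 273.15 = 980.15 K
rate = 4.6337e+11 * exp(-194e3 / (8.314 * 980.15))
rate = 21.22 1/s


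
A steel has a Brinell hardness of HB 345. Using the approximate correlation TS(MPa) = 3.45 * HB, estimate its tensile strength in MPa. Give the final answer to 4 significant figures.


TS (MPa) = 3.45 * HB
TS = 3.45 * 345
TS = 1190 MPa


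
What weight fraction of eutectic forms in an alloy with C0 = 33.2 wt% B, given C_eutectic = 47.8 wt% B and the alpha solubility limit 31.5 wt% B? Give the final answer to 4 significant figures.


f_primary = (C_e - C0) / (C_e - C_alpha_max)
f_primary = (47.8 - 33.2) / (47.8 - 31.5)
f_primary = 0.895706
f_eutectic = 1 - 0.895706 = 0.1043


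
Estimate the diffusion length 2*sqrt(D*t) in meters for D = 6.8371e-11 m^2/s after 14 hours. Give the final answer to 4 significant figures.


t = 14 hr = 50400 s
Diffusion length = 2*sqrt(D*t)
= 2*sqrt(6.8371e-11 * 50400)
= 3.713e-03 m


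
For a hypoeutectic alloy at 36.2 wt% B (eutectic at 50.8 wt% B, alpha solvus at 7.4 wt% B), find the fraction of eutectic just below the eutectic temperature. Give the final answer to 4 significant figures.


f_primary = (C_e - C0) / (C_e - C_alpha_max)
f_primary = (50.8 - 36.2) / (50.8 - 7.4)
f_primary = 0.336406
f_eutectic = 1 - 0.336406 = 0.6636


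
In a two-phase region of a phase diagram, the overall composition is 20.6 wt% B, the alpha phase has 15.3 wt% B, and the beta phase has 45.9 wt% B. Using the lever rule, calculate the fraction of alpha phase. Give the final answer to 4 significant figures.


f_alpha = (C_beta - C0) / (C_beta - C_alpha)
f_alpha = (45.9 - 20.6) / (45.9 - 15.3)
f_alpha = 0.8268


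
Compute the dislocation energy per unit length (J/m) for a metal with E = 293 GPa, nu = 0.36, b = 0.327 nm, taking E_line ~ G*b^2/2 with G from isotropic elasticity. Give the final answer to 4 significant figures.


Step 1: G = E / (2*(1+nu))
G = 293 / (2*(1+0.36)) = 107.721 GPa = 1.07721e+11 Pa
Step 2: E_line = G*b^2/2
b = 0.327 nm = 3.27e-10 m
E_line = 0.5 * 1.07721e+11 * (3.27e-10)^2 = 5.759e-09 J/m


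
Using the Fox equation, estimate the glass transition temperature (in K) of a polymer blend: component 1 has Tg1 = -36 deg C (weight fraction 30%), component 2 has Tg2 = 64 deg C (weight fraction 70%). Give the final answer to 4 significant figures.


1/Tg = w1/Tg1 + w2/Tg2 (in Kelvin)
Tg1 = 237.15 K, Tg2 = 337.15 K
1/Tg = 0.3/237.15 + 0.7/337.15
Tg = 299.3 K


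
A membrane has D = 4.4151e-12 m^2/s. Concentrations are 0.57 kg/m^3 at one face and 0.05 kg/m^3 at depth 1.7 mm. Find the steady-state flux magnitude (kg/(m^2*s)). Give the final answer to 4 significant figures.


J = -D * (dC/dx) = D * (C1 - C2) / dx
J = 4.4151e-12 * (0.57 - 0.05) / 1.7e-03
J = 1.351e-09 kg/(m^2*s)


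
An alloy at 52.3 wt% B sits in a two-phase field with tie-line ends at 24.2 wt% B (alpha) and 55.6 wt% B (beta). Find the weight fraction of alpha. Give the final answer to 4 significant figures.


f_alpha = (C_beta - C0) / (C_beta - C_alpha)
f_alpha = (55.6 - 52.3) / (55.6 - 24.2)
f_alpha = 0.1051


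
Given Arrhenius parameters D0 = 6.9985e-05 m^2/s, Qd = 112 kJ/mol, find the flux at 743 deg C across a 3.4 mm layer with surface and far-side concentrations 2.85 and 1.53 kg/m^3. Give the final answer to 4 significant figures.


Step 1: D = D0 * exp(-Qd/(R*T))
T = 743 + 273.15 = 1016.15 K
D = 6.9985e-05 * exp(-112e3 / (8.314 * 1016.15)) = 1.2232e-10 m^2/s
Step 2: J = D * (C1 - C2) / dx
J = 1.2232e-10 * (2.85 - 1.53) / 3.4e-03
J = 4.749e-08 kg/(m^2*s)


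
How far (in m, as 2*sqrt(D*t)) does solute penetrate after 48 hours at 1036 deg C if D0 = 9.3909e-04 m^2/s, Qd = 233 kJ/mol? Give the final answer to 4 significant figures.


Step 1: D = D0 * exp(-Qd/(R*T))
T = 1309.15 K
D = 9.3909e-04 * exp(-233e3 / (8.314 * 1309.15)) = 4.7397e-13 m^2/s
Step 2: L = 2*sqrt(D*t)
t = 48 h = 172800 s
L = 2*sqrt(4.7397e-13 * 172800) = 5.724e-04 m


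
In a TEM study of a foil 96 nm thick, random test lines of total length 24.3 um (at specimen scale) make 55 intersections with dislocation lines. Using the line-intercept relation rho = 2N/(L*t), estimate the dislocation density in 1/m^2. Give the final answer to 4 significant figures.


rho = 2N / (L * t)
L = 24.3 um = 2.43e-05 m, t = 96 nm = 9.6e-08 m
rho = 2 * 55 / (2.43e-05 * 9.6e-08)
rho = 4.715e+13 1/m^2


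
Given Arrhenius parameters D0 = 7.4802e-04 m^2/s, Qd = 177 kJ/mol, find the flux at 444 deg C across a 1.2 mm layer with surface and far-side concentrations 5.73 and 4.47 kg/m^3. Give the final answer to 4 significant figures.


Step 1: D = D0 * exp(-Qd/(R*T))
T = 444 + 273.15 = 717.15 K
D = 7.4802e-04 * exp(-177e3 / (8.314 * 717.15)) = 9.58078e-17 m^2/s
Step 2: J = D * (C1 - C2) / dx
J = 9.58078e-17 * (5.73 - 4.47) / 1.2e-03
J = 1.006e-13 kg/(m^2*s)


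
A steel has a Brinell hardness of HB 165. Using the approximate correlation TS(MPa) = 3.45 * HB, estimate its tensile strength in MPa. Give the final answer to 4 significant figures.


TS (MPa) = 3.45 * HB
TS = 3.45 * 165
TS = 569.3 MPa


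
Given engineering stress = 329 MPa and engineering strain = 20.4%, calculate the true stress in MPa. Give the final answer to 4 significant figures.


sigma_true = sigma_eng * (1 + epsilon_eng)
sigma_true = 329 * (1 + 0.204)
sigma_true = 396.1 MPa


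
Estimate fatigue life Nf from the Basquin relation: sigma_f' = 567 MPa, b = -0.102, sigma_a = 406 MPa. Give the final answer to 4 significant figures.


sigma_a = sigma_f' * (2*Nf)^b
2*Nf = (sigma_a / sigma_f')^(1/b)
2*Nf = (406 / 567)^(1/-0.102)
2*Nf = 26.4319
Nf = 13.22 cycles


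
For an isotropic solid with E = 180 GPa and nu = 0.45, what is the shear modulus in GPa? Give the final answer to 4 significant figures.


G = E / (2*(1+nu))
G = 180 / (2*(1+0.45))
G = 62.07 GPa


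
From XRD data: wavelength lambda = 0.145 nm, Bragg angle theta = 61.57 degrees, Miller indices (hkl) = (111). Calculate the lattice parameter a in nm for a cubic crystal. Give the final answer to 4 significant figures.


d = lambda / (2*sin(theta))
d = 0.145 / (2*sin(61.57 deg))
d = 0.0824426 nm
a = d * sqrt(h^2+k^2+l^2) = 0.0824426 * sqrt(3)
a = 0.1428 nm


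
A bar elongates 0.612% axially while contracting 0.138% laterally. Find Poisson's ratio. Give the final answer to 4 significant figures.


nu = -epsilon_lat / epsilon_axial
Lateral strain is contraction (negative), so using magnitudes:
nu = 0.138 / 0.612
nu = 0.2255


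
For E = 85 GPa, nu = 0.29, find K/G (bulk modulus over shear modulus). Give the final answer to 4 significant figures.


G = E / (2*(1+nu))
G = 85 / (2*(1+0.29)) = 32.9457 GPa
K = E / (3*(1-2*nu))
K = 85 / (3*(1-2*0.29)) = 67.4603 GPa
K/G = 67.4603 / 32.9457 = 2.048


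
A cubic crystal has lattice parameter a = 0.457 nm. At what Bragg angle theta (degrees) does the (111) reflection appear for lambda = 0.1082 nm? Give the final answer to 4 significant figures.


d = a / sqrt(h^2+k^2+l^2)
d = 0.457 / sqrt(3) = 0.263849 nm
lambda = 2*d*sin(theta)  =>  sin(theta) = lambda / (2*d)
sin(theta) = 0.1082 / (2 * 0.263849) = 0.205041
theta = 11.83 deg


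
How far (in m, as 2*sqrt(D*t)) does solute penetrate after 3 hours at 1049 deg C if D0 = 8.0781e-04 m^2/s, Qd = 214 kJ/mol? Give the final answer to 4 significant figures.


Step 1: D = D0 * exp(-Qd/(R*T))
T = 1322.15 K
D = 8.0781e-04 * exp(-214e3 / (8.314 * 1322.15)) = 2.83421e-12 m^2/s
Step 2: L = 2*sqrt(D*t)
t = 3 h = 10800 s
L = 2*sqrt(2.83421e-12 * 10800) = 3.499e-04 m


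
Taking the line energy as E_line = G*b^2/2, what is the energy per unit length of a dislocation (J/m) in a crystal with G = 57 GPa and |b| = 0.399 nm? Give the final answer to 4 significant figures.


E = G*b^2/2
b = 0.399 nm = 3.99e-10 m
G = 57 GPa = 5.7e+10 Pa
E = 0.5 * 5.7e+10 * (3.99e-10)^2
E = 4.537e-09 J/m


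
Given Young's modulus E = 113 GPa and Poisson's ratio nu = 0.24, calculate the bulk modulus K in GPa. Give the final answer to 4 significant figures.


K = E / (3*(1-2*nu))
K = 113 / (3*(1-2*0.24))
K = 72.44 GPa


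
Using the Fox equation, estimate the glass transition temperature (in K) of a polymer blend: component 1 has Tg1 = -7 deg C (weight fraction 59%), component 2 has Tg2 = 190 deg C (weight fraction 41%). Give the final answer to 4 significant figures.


1/Tg = w1/Tg1 + w2/Tg2 (in Kelvin)
Tg1 = 266.15 K, Tg2 = 463.15 K
1/Tg = 0.59/266.15 + 0.41/463.15
Tg = 322.4 K


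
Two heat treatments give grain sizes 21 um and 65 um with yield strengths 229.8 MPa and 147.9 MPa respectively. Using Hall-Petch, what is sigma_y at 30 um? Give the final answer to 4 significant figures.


sigma_y = sigma0 + k / sqrt(d)
1/sqrt(d1) = 1/sqrt(2.1e-05) = 218.218;  1/sqrt(d2) = 124.035
k = (sigma1 - sigma2) / (1/sqrt(d1) - 1/sqrt(d2)) = (229.8 - 147.9) / (218.218 - 124.035) = 0.869582 MPa*m^0.5
sigma0 = sigma1 - k/sqrt(d1) = 229.8 - 0.869582*218.218 = 40.0416 MPa
sigma_y(d3) = 40.0416 + 0.869582 / sqrt(3e-05) = 198.8 MPa


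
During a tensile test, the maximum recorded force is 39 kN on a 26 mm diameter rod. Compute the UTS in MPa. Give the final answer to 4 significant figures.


A0 = pi*(d/2)^2 = pi*(26/2)^2 = 530.929 mm^2
UTS = F_max / A0 = 39*1000 / 530.929
UTS = 73.46 MPa


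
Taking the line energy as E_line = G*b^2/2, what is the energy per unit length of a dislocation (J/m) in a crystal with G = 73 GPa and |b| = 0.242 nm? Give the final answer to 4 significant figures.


E = G*b^2/2
b = 0.242 nm = 2.42e-10 m
G = 73 GPa = 7.3e+10 Pa
E = 0.5 * 7.3e+10 * (2.42e-10)^2
E = 2.138e-09 J/m


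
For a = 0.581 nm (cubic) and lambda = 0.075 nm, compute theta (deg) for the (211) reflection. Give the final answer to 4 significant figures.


d = a / sqrt(h^2+k^2+l^2)
d = 0.581 / sqrt(6) = 0.237192 nm
lambda = 2*d*sin(theta)  =>  sin(theta) = lambda / (2*d)
sin(theta) = 0.075 / (2 * 0.237192) = 0.1581
theta = 9.097 deg


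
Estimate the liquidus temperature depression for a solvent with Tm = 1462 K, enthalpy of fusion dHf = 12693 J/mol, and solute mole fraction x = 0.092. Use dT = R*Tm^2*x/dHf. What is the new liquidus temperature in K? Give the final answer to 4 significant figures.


dT = R*Tm^2*x / dHf
dT = 8.314 * 1462^2 * 0.092 / 12693
dT = 128.804 K
T_new = 1462 - 128.804 = 1333 K


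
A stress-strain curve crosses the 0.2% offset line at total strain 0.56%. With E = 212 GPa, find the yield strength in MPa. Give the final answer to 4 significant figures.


Offset strain = 0.002
Elastic strain at yield = total_strain - offset = 5.6e-03 - 0.002 = 3.6e-03
sigma_y = E * elastic_strain = 212000 * 3.6e-03
sigma_y = 763.2 MPa


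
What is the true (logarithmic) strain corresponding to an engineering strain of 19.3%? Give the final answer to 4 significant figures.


epsilon_true = ln(1 + epsilon_eng)
epsilon_true = ln(1 + 0.193)
epsilon_true = 0.1765


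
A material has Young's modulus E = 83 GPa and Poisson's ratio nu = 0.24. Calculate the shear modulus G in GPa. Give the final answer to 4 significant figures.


G = E / (2*(1+nu))
G = 83 / (2*(1+0.24))
G = 33.47 GPa


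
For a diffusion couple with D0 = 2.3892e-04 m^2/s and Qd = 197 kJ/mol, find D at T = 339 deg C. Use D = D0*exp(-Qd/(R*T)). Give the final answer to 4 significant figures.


D = D0 * exp(-Qd / (R*T))
T = 612.15 K
D = 2.3892e-04 * exp(-197e3 / (8.314 * 612.15))
D = 3.696e-21 m^2/s


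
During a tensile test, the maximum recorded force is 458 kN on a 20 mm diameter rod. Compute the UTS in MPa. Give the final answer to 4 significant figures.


A0 = pi*(d/2)^2 = pi*(20/2)^2 = 314.159 mm^2
UTS = F_max / A0 = 458*1000 / 314.159
UTS = 1458 MPa


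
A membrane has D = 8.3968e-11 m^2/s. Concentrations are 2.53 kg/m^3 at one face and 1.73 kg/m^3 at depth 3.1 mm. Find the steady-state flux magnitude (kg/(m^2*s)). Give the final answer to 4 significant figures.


J = -D * (dC/dx) = D * (C1 - C2) / dx
J = 8.3968e-11 * (2.53 - 1.73) / 3.1e-03
J = 2.167e-08 kg/(m^2*s)


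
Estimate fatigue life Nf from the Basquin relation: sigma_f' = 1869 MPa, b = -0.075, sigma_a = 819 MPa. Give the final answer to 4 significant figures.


sigma_a = sigma_f' * (2*Nf)^b
2*Nf = (sigma_a / sigma_f')^(1/b)
2*Nf = (819 / 1869)^(1/-0.075)
2*Nf = 59933.8
Nf = 29970 cycles


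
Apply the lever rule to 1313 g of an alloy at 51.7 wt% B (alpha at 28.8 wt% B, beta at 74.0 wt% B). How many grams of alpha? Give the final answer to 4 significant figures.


f_alpha = (C_beta - C0) / (C_beta - C_alpha)
f_alpha = (74.0 - 51.7) / (74.0 - 28.8) = 0.493363
m_alpha = f_alpha * m_total = 0.493363 * 1313 = 647.8 g


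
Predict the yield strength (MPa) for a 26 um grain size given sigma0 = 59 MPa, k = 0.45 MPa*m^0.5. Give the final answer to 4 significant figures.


sigma_y = sigma0 + k / sqrt(d)
d = 26 um = 2.6e-05 m
sigma_y = 59 + 0.45 / sqrt(2.6e-05)
sigma_y = 147.3 MPa


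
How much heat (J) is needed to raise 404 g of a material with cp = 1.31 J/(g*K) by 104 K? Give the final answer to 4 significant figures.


Q = m * cp * dT
Q = 404 * 1.31 * 104
Q = 55040 J


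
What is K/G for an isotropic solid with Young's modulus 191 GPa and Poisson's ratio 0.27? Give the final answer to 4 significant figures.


G = E / (2*(1+nu))
G = 191 / (2*(1+0.27)) = 75.1969 GPa
K = E / (3*(1-2*nu))
K = 191 / (3*(1-2*0.27)) = 138.406 GPa
K/G = 138.406 / 75.1969 = 1.841


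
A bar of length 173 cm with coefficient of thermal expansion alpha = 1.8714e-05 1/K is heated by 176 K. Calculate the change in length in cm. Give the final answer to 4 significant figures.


dL = L0 * alpha * dT
dL = 173 * 1.8714e-05 * 176
dL = 0.5698 cm


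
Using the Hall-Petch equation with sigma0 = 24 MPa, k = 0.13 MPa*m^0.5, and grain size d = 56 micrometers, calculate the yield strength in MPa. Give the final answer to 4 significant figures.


sigma_y = sigma0 + k / sqrt(d)
d = 56 um = 5.6e-05 m
sigma_y = 24 + 0.13 / sqrt(5.6e-05)
sigma_y = 41.37 MPa


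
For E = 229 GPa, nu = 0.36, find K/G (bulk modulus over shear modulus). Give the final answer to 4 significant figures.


G = E / (2*(1+nu))
G = 229 / (2*(1+0.36)) = 84.1912 GPa
K = E / (3*(1-2*nu))
K = 229 / (3*(1-2*0.36)) = 272.619 GPa
K/G = 272.619 / 84.1912 = 3.238


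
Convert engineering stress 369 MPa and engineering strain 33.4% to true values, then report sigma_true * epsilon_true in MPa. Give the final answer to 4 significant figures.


sigma_true = sigma_eng * (1 + epsilon_eng)
sigma_true = 369 * (1 + 0.334) = 492.246 MPa
epsilon_true = ln(1 + epsilon_eng)
epsilon_true = ln(1 + 0.334) = 0.288182
sigma_true * epsilon_true = 492.246 * 0.288182 = 141.9 MPa


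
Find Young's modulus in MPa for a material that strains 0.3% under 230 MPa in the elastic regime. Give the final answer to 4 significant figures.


E = sigma / epsilon
epsilon = 0.3% = 3e-03
E = 230 / 3e-03
E = 76670 MPa


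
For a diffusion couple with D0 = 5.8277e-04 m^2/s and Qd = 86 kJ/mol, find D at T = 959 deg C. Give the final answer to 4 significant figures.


D = D0 * exp(-Qd / (R*T))
T = 1232.15 K
D = 5.8277e-04 * exp(-86e3 / (8.314 * 1232.15))
D = 1.317e-07 m^2/s


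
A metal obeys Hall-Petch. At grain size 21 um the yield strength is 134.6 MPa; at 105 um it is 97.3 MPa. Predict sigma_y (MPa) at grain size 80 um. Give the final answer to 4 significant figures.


sigma_y = sigma0 + k / sqrt(d)
1/sqrt(d1) = 1/sqrt(2.1e-05) = 218.218;  1/sqrt(d2) = 97.59
k = (sigma1 - sigma2) / (1/sqrt(d1) - 1/sqrt(d2)) = (134.6 - 97.3) / (218.218 - 97.59) = 0.309215 MPa*m^0.5
sigma0 = sigma1 - k/sqrt(d1) = 134.6 - 0.309215*218.218 = 67.1237 MPa
sigma_y(d3) = 67.1237 + 0.309215 / sqrt(8e-05) = 101.7 MPa


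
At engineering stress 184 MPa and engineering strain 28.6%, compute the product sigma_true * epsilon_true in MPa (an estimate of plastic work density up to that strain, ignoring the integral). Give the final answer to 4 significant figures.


sigma_true = sigma_eng * (1 + epsilon_eng)
sigma_true = 184 * (1 + 0.286) = 236.624 MPa
epsilon_true = ln(1 + epsilon_eng)
epsilon_true = ln(1 + 0.286) = 0.251537
sigma_true * epsilon_true = 236.624 * 0.251537 = 59.52 MPa


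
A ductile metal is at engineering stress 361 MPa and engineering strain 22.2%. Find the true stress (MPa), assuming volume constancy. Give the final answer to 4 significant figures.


sigma_true = sigma_eng * (1 + epsilon_eng)
sigma_true = 361 * (1 + 0.222)
sigma_true = 441.1 MPa


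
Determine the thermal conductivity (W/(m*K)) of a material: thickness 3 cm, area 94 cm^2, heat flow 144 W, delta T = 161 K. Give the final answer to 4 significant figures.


k = Q*L / (A*dT)
L = 0.03 m, A = 9.4e-03 m^2
k = 144 * 0.03 / (9.4e-03 * 161)
k = 2.854 W/(m*K)


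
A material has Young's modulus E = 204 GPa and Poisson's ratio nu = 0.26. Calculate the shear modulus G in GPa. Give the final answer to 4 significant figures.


G = E / (2*(1+nu))
G = 204 / (2*(1+0.26))
G = 80.95 GPa


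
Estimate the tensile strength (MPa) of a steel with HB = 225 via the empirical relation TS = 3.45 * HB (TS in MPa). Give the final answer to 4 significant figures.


TS (MPa) = 3.45 * HB
TS = 3.45 * 225
TS = 776.3 MPa


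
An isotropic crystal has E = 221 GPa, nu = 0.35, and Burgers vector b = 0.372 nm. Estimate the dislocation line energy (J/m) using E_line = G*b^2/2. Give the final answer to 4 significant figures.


Step 1: G = E / (2*(1+nu))
G = 221 / (2*(1+0.35)) = 81.8519 GPa = 8.18519e+10 Pa
Step 2: E_line = G*b^2/2
b = 0.372 nm = 3.72e-10 m
E_line = 0.5 * 8.18519e+10 * (3.72e-10)^2 = 5.663e-09 J/m


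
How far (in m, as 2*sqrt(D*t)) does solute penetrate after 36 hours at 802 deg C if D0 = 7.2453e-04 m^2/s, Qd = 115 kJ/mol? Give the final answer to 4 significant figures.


Step 1: D = D0 * exp(-Qd/(R*T))
T = 1075.15 K
D = 7.2453e-04 * exp(-115e3 / (8.314 * 1075.15)) = 1.87388e-09 m^2/s
Step 2: L = 2*sqrt(D*t)
t = 36 h = 129600 s
L = 2*sqrt(1.87388e-09 * 129600) = 0.03117 m


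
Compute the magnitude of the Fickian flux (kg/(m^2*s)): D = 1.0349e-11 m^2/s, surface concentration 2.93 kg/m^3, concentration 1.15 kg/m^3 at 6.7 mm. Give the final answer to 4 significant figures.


J = -D * (dC/dx) = D * (C1 - C2) / dx
J = 1.0349e-11 * (2.93 - 1.15) / 6.7e-03
J = 2.749e-09 kg/(m^2*s)


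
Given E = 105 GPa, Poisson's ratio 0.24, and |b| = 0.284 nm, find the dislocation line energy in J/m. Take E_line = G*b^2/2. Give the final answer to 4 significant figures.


Step 1: G = E / (2*(1+nu))
G = 105 / (2*(1+0.24)) = 42.3387 GPa = 4.23387e+10 Pa
Step 2: E_line = G*b^2/2
b = 0.284 nm = 2.84e-10 m
E_line = 0.5 * 4.23387e+10 * (2.84e-10)^2 = 1.707e-09 J/m


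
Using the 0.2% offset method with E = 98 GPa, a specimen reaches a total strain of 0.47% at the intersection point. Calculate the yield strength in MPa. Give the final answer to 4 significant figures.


Offset strain = 0.002
Elastic strain at yield = total_strain - offset = 4.7e-03 - 0.002 = 2.7e-03
sigma_y = E * elastic_strain = 98000 * 2.7e-03
sigma_y = 264.6 MPa


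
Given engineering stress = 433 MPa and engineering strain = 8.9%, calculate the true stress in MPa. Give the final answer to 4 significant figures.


sigma_true = sigma_eng * (1 + epsilon_eng)
sigma_true = 433 * (1 + 0.089)
sigma_true = 471.5 MPa


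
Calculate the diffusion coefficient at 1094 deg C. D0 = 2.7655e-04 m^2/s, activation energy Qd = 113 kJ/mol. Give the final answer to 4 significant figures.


D = D0 * exp(-Qd / (R*T))
T = 1367.15 K
D = 2.7655e-04 * exp(-113e3 / (8.314 * 1367.15))
D = 1.331e-08 m^2/s


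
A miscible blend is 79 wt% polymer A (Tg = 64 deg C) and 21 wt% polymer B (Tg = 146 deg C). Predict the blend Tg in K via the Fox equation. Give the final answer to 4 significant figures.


1/Tg = w1/Tg1 + w2/Tg2 (in Kelvin)
Tg1 = 337.15 K, Tg2 = 419.15 K
1/Tg = 0.79/337.15 + 0.21/419.15
Tg = 351.6 K


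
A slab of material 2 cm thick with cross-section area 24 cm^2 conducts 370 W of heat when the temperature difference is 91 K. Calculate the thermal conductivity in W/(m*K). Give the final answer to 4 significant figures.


k = Q*L / (A*dT)
L = 0.02 m, A = 2.4e-03 m^2
k = 370 * 0.02 / (2.4e-03 * 91)
k = 33.88 W/(m*K)


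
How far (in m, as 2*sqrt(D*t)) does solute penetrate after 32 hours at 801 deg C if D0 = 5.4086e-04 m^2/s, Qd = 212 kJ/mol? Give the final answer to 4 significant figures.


Step 1: D = D0 * exp(-Qd/(R*T))
T = 1074.15 K
D = 5.4086e-04 * exp(-212e3 / (8.314 * 1074.15)) = 2.65097e-14 m^2/s
Step 2: L = 2*sqrt(D*t)
t = 32 h = 115200 s
L = 2*sqrt(2.65097e-14 * 115200) = 1.105e-04 m


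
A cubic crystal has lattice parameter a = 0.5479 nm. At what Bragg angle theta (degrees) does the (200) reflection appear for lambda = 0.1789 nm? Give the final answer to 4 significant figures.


d = a / sqrt(h^2+k^2+l^2)
d = 0.5479 / sqrt(4) = 0.27395 nm
lambda = 2*d*sin(theta)  =>  sin(theta) = lambda / (2*d)
sin(theta) = 0.1789 / (2 * 0.27395) = 0.326519
theta = 19.06 deg


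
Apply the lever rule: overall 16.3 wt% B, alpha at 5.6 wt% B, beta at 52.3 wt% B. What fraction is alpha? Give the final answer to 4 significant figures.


f_alpha = (C_beta - C0) / (C_beta - C_alpha)
f_alpha = (52.3 - 16.3) / (52.3 - 5.6)
f_alpha = 0.7709


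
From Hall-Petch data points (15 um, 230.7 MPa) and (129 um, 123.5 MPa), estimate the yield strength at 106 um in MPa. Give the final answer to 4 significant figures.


sigma_y = sigma0 + k / sqrt(d)
1/sqrt(d1) = 1/sqrt(1.5e-05) = 258.199;  1/sqrt(d2) = 88.0451
k = (sigma1 - sigma2) / (1/sqrt(d1) - 1/sqrt(d2)) = (230.7 - 123.5) / (258.199 - 88.0451) = 0.630018 MPa*m^0.5
sigma0 = sigma1 - k/sqrt(d1) = 230.7 - 0.630018*258.199 = 68.03 MPa
sigma_y(d3) = 68.03 + 0.630018 / sqrt(1.06e-04) = 129.2 MPa


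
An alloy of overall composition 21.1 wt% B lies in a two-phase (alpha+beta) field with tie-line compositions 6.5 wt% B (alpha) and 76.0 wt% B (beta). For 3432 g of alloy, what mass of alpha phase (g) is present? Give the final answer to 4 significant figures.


f_alpha = (C_beta - C0) / (C_beta - C_alpha)
f_alpha = (76.0 - 21.1) / (76.0 - 6.5) = 0.789928
m_alpha = f_alpha * m_total = 0.789928 * 3432 = 2711 g


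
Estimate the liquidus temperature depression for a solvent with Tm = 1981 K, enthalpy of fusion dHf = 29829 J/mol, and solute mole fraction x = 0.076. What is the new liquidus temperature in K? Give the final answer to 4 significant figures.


dT = R*Tm^2*x / dHf
dT = 8.314 * 1981^2 * 0.076 / 29829
dT = 83.1293 K
T_new = 1981 - 83.1293 = 1898 K


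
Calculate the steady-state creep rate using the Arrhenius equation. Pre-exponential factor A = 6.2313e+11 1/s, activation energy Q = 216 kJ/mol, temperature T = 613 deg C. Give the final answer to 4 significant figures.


rate = A * exp(-Q / (R*T))
T = 613 + 273.15 = 886.15 K
rate = 6.2313e+11 * exp(-216e3 / (8.314 * 886.15))
rate = 0.1153 1/s


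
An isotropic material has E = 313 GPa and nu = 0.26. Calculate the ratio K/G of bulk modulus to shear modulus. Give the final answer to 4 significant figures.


G = E / (2*(1+nu))
G = 313 / (2*(1+0.26)) = 124.206 GPa
K = E / (3*(1-2*nu))
K = 313 / (3*(1-2*0.26)) = 217.361 GPa
K/G = 217.361 / 124.206 = 1.75


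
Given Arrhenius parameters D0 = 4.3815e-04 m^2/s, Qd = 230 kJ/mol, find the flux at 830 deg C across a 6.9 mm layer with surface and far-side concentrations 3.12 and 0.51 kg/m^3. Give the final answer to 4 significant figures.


Step 1: D = D0 * exp(-Qd/(R*T))
T = 830 + 273.15 = 1103.15 K
D = 4.3815e-04 * exp(-230e3 / (8.314 * 1103.15)) = 5.63155e-15 m^2/s
Step 2: J = D * (C1 - C2) / dx
J = 5.63155e-15 * (3.12 - 0.51) / 6.9e-03
J = 2.13e-12 kg/(m^2*s)


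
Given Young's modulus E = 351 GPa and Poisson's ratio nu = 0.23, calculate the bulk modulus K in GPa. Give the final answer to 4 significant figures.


K = E / (3*(1-2*nu))
K = 351 / (3*(1-2*0.23))
K = 216.7 GPa


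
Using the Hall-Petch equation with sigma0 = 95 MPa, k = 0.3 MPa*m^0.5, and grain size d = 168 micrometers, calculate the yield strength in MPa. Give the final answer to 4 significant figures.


sigma_y = sigma0 + k / sqrt(d)
d = 168 um = 1.68e-04 m
sigma_y = 95 + 0.3 / sqrt(1.68e-04)
sigma_y = 118.1 MPa


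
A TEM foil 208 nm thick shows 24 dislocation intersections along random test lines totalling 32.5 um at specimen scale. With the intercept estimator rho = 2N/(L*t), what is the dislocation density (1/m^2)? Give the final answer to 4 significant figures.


rho = 2N / (L * t)
L = 32.5 um = 3.25e-05 m, t = 208 nm = 2.08e-07 m
rho = 2 * 24 / (3.25e-05 * 2.08e-07)
rho = 7.101e+12 1/m^2


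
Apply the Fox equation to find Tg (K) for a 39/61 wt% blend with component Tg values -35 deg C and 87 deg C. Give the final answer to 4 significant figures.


1/Tg = w1/Tg1 + w2/Tg2 (in Kelvin)
Tg1 = 238.15 K, Tg2 = 360.15 K
1/Tg = 0.39/238.15 + 0.61/360.15
Tg = 300.2 K


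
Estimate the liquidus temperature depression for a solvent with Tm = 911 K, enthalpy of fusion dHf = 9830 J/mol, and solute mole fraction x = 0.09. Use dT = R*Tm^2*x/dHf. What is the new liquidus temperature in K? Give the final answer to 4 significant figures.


dT = R*Tm^2*x / dHf
dT = 8.314 * 911^2 * 0.09 / 9830
dT = 63.1736 K
T_new = 911 - 63.1736 = 847.8 K


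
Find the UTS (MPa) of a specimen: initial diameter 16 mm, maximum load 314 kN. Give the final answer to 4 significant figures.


A0 = pi*(d/2)^2 = pi*(16/2)^2 = 201.062 mm^2
UTS = F_max / A0 = 314*1000 / 201.062
UTS = 1562 MPa


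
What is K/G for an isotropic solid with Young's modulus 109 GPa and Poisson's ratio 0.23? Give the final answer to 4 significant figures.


G = E / (2*(1+nu))
G = 109 / (2*(1+0.23)) = 44.3089 GPa
K = E / (3*(1-2*nu))
K = 109 / (3*(1-2*0.23)) = 67.284 GPa
K/G = 67.284 / 44.3089 = 1.519


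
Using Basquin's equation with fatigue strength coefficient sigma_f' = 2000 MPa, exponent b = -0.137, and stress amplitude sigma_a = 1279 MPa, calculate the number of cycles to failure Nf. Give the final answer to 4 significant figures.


sigma_a = sigma_f' * (2*Nf)^b
2*Nf = (sigma_a / sigma_f')^(1/b)
2*Nf = (1279 / 2000)^(1/-0.137)
2*Nf = 26.135
Nf = 13.07 cycles


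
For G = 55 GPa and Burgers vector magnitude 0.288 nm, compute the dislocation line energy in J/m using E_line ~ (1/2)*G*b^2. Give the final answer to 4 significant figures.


E = G*b^2/2
b = 0.288 nm = 2.88e-10 m
G = 55 GPa = 5.5e+10 Pa
E = 0.5 * 5.5e+10 * (2.88e-10)^2
E = 2.281e-09 J/m


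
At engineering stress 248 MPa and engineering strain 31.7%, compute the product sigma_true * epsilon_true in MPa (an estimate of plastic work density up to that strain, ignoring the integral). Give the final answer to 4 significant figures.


sigma_true = sigma_eng * (1 + epsilon_eng)
sigma_true = 248 * (1 + 0.317) = 326.616 MPa
epsilon_true = ln(1 + epsilon_eng)
epsilon_true = ln(1 + 0.317) = 0.275356
sigma_true * epsilon_true = 326.616 * 0.275356 = 89.94 MPa


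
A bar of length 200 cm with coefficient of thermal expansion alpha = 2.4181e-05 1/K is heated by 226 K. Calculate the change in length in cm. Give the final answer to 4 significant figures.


dL = L0 * alpha * dT
dL = 200 * 2.4181e-05 * 226
dL = 1.093 cm


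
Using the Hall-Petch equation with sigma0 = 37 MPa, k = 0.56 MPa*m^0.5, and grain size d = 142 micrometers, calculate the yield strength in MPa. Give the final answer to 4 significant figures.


sigma_y = sigma0 + k / sqrt(d)
d = 142 um = 1.42e-04 m
sigma_y = 37 + 0.56 / sqrt(1.42e-04)
sigma_y = 83.99 MPa


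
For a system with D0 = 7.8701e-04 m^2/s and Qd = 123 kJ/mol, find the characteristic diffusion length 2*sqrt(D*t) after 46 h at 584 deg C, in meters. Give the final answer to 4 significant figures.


Step 1: D = D0 * exp(-Qd/(R*T))
T = 857.15 K
D = 7.8701e-04 * exp(-123e3 / (8.314 * 857.15)) = 2.51247e-11 m^2/s
Step 2: L = 2*sqrt(D*t)
t = 46 h = 165600 s
L = 2*sqrt(2.51247e-11 * 165600) = 4.08e-03 m


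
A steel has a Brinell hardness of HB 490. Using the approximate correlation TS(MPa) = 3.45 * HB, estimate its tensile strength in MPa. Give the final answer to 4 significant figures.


TS (MPa) = 3.45 * HB
TS = 3.45 * 490
TS = 1691 MPa


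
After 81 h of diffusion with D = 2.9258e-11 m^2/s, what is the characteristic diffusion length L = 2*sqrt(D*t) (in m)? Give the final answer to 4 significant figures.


t = 81 hr = 291600 s
Diffusion length = 2*sqrt(D*t)
= 2*sqrt(2.9258e-11 * 291600)
= 5.842e-03 m


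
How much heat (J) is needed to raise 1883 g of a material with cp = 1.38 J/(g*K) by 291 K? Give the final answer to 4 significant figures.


Q = m * cp * dT
Q = 1883 * 1.38 * 291
Q = 756200 J


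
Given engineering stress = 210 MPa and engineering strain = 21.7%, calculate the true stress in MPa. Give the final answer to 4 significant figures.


sigma_true = sigma_eng * (1 + epsilon_eng)
sigma_true = 210 * (1 + 0.217)
sigma_true = 255.6 MPa


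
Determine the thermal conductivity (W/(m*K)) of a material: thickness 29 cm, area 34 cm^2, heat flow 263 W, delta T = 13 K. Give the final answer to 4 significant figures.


k = Q*L / (A*dT)
L = 0.29 m, A = 3.4e-03 m^2
k = 263 * 0.29 / (3.4e-03 * 13)
k = 1726 W/(m*K)


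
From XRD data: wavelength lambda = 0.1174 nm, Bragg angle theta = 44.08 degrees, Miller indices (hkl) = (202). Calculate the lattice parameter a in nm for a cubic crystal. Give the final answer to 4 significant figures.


d = lambda / (2*sin(theta))
d = 0.1174 / (2*sin(44.08 deg))
d = 0.08438 nm
a = d * sqrt(h^2+k^2+l^2) = 0.08438 * sqrt(8)
a = 0.2387 nm


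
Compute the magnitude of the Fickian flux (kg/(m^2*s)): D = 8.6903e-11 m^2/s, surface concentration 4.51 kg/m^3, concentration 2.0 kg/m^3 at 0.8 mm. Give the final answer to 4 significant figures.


J = -D * (dC/dx) = D * (C1 - C2) / dx
J = 8.6903e-11 * (4.51 - 2.0) / 8e-04
J = 2.727e-07 kg/(m^2*s)


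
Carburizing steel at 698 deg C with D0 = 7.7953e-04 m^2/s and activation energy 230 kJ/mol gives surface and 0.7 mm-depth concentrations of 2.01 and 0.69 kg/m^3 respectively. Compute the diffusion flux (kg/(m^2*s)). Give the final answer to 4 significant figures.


Step 1: D = D0 * exp(-Qd/(R*T))
T = 698 + 273.15 = 971.15 K
D = 7.7953e-04 * exp(-230e3 / (8.314 * 971.15)) = 3.31527e-16 m^2/s
Step 2: J = D * (C1 - C2) / dx
J = 3.31527e-16 * (2.01 - 0.69) / 7e-04
J = 6.252e-13 kg/(m^2*s)


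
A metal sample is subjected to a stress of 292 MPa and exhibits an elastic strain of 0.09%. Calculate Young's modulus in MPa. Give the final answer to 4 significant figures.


E = sigma / epsilon
epsilon = 0.09% = 9e-04
E = 292 / 9e-04
E = 324400 MPa
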